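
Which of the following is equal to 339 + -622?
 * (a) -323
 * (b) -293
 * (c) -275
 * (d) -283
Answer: d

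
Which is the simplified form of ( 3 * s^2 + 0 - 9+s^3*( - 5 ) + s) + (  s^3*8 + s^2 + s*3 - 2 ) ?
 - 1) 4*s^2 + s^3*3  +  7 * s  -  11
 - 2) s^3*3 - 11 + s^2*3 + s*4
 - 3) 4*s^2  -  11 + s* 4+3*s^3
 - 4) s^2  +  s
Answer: 3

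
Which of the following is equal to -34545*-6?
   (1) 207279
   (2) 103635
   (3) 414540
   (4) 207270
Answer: 4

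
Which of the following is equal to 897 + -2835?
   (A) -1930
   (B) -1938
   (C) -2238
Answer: B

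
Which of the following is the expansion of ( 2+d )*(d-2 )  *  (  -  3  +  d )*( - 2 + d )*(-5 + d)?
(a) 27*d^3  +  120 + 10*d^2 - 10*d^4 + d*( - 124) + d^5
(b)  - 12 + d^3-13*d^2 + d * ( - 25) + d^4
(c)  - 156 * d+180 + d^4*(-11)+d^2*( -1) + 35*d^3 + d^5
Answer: a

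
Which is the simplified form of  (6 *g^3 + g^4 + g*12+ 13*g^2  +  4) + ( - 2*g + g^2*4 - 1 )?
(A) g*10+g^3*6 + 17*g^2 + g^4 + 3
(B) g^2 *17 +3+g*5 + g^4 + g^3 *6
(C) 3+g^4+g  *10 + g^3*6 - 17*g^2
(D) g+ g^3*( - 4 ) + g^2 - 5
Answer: A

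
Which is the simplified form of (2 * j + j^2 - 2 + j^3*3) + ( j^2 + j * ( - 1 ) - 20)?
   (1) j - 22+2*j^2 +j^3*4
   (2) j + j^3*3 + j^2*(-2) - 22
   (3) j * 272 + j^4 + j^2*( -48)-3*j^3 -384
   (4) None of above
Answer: 4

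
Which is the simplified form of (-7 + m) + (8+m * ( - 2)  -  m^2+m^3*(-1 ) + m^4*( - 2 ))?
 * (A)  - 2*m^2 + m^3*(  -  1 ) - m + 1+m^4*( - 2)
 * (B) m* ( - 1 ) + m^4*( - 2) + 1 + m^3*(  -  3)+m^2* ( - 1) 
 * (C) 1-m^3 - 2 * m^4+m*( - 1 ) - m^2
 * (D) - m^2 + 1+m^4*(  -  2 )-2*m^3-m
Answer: C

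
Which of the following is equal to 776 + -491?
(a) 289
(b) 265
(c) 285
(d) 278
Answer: c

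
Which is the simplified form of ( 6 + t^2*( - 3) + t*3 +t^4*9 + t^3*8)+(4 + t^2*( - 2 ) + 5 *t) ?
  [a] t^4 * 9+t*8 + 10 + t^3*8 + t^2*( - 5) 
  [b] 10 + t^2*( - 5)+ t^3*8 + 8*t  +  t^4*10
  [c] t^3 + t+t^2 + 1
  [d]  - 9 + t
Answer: a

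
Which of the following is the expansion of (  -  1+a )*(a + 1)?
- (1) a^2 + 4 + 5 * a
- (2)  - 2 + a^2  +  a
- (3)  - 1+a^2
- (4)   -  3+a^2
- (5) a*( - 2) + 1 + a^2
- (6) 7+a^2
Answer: 3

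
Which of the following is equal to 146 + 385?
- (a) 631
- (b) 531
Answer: b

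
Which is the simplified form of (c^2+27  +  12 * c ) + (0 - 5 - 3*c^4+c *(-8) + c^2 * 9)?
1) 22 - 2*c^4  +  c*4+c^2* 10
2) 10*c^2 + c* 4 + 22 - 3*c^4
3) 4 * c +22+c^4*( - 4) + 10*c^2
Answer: 2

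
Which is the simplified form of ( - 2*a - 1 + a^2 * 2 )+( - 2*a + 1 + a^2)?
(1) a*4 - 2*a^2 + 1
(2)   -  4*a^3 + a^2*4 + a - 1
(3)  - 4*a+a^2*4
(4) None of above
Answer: 4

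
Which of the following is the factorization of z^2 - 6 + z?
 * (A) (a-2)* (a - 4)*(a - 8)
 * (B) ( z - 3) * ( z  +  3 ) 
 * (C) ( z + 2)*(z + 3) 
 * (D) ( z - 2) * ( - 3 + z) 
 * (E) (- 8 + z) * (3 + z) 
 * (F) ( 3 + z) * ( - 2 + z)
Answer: F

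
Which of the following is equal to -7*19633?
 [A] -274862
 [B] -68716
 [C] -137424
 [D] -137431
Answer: D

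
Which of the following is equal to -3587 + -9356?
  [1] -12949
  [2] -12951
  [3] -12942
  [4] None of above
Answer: 4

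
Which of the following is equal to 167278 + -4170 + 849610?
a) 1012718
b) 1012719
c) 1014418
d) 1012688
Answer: a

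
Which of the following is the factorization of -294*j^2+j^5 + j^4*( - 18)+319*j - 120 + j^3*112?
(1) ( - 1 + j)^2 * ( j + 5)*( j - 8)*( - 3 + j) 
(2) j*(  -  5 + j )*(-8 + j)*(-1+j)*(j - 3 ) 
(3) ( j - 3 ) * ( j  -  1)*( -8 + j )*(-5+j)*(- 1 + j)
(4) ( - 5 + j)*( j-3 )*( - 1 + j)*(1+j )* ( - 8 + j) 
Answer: 3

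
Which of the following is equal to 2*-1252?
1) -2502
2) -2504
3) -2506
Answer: 2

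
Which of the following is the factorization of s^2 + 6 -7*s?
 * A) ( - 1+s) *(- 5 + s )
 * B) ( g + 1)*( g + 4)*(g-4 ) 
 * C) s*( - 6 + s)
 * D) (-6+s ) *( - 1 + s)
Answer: D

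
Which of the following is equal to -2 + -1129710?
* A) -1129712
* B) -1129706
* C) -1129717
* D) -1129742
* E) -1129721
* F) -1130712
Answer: A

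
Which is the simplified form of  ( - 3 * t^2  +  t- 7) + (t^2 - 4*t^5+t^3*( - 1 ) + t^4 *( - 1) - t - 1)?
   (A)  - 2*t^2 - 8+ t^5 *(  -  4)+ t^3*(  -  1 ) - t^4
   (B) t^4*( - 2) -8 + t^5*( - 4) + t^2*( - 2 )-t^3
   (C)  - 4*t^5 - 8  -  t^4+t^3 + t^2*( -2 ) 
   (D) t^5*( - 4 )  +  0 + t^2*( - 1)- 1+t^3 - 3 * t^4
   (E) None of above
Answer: A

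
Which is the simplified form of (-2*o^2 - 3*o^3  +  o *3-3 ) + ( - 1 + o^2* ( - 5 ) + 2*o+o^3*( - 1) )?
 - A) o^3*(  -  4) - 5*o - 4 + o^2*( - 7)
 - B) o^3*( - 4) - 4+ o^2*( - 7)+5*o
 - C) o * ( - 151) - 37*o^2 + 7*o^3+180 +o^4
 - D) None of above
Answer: B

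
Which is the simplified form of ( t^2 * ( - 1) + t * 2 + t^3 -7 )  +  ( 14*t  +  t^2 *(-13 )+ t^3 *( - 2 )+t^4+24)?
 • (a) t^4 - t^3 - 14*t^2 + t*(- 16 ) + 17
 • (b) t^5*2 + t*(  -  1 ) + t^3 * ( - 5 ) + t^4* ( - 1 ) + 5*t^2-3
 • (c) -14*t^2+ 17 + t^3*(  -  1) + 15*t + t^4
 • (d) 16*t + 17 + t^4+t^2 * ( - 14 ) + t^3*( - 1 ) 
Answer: d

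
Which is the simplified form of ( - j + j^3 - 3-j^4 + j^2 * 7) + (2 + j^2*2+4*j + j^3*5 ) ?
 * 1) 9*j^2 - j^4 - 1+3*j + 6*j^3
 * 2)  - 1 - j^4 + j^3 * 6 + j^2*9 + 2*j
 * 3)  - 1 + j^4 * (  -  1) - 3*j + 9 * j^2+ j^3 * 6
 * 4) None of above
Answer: 1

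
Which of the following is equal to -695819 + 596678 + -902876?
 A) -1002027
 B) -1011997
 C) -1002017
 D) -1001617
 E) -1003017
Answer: C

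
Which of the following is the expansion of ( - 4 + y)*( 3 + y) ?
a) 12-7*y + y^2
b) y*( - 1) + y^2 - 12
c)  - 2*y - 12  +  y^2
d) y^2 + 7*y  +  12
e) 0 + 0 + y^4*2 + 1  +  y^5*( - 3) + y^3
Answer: b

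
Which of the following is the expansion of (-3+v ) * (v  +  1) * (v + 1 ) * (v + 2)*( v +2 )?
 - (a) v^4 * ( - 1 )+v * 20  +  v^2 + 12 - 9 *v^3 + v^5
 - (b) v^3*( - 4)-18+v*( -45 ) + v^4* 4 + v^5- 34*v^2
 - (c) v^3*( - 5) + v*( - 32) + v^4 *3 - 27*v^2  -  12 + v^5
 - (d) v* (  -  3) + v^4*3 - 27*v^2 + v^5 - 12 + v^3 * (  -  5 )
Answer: c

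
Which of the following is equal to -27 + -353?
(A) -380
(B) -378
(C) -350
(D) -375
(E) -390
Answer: A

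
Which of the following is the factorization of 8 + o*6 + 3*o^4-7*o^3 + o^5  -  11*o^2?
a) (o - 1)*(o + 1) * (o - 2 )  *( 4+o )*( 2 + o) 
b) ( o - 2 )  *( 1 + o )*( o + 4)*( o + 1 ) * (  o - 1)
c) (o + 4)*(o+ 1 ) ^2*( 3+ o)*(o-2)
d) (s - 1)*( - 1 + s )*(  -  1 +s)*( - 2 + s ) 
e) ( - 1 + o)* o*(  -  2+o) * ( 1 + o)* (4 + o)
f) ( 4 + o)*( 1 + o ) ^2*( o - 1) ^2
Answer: b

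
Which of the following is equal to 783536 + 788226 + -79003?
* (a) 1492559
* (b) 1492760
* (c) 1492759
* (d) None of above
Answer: c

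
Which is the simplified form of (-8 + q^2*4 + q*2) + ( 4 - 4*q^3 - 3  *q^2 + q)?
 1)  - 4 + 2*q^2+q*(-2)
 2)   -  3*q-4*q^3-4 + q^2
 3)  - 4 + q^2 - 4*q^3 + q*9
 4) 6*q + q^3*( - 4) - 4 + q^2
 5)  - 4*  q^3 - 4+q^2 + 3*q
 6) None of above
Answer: 5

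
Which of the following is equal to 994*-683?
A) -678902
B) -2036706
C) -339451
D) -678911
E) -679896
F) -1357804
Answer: A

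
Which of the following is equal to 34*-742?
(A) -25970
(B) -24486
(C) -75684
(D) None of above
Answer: D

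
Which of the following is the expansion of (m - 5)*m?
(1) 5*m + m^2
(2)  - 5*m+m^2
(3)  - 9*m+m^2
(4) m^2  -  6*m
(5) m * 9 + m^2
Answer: 2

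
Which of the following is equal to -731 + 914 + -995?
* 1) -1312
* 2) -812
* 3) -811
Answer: 2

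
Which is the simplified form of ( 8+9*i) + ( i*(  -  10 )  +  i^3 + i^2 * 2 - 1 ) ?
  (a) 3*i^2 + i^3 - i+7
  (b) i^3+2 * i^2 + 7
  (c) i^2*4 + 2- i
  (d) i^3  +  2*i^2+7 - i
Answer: d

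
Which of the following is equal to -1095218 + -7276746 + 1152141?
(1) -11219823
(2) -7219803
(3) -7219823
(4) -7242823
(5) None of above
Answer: 3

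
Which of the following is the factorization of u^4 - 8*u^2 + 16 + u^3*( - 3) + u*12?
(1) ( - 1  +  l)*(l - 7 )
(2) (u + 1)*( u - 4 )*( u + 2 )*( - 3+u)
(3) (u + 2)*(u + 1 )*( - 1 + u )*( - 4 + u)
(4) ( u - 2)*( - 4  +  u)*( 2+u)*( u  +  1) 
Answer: 4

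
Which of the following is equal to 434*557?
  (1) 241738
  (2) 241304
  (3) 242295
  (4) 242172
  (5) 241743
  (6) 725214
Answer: 1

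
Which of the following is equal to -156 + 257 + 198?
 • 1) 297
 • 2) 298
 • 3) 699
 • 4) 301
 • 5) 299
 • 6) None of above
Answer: 5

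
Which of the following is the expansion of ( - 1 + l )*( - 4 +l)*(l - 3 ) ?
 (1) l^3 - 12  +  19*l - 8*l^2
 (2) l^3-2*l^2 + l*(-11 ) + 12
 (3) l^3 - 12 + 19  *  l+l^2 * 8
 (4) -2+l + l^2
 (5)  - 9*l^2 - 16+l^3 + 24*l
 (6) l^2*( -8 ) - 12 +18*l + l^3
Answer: 1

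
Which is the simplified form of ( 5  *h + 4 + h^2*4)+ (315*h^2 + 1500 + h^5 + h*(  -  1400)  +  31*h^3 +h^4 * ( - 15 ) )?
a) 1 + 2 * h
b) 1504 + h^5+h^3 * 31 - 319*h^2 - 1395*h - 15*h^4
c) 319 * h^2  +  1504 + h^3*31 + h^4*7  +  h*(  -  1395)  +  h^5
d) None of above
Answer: d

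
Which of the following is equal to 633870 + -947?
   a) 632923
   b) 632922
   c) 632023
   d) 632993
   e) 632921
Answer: a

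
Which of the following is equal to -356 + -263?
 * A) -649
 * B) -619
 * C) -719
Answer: B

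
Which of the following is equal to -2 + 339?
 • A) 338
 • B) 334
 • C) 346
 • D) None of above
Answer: D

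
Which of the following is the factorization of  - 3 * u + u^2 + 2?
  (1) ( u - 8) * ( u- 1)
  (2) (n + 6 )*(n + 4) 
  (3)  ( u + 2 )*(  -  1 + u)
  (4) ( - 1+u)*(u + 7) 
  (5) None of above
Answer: 5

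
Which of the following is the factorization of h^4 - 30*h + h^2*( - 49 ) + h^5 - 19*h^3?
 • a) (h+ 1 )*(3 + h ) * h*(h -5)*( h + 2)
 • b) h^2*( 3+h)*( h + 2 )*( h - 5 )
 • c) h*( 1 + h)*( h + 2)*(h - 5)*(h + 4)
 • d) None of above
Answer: a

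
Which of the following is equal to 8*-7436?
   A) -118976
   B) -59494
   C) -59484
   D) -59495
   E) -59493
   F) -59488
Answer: F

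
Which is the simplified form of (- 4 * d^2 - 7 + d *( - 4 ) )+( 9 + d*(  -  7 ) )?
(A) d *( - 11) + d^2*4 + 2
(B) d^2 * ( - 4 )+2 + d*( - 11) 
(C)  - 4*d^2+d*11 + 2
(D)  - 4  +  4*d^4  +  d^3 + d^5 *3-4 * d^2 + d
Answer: B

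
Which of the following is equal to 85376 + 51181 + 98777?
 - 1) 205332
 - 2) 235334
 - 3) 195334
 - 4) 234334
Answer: 2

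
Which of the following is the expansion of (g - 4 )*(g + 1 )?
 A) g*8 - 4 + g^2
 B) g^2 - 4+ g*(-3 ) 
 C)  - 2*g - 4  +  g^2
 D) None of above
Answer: B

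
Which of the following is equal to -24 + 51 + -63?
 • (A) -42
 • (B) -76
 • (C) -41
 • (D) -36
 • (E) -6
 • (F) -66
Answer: D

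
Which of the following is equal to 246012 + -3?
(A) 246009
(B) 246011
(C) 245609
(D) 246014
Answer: A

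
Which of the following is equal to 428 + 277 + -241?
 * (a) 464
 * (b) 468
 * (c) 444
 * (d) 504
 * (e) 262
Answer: a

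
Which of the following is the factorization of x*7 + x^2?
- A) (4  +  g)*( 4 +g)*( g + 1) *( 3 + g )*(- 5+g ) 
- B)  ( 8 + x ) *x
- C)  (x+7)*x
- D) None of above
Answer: C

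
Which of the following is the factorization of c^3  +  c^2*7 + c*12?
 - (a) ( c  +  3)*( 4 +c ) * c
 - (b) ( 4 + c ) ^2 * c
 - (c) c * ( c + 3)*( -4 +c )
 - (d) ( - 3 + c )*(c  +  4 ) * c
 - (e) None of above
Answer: a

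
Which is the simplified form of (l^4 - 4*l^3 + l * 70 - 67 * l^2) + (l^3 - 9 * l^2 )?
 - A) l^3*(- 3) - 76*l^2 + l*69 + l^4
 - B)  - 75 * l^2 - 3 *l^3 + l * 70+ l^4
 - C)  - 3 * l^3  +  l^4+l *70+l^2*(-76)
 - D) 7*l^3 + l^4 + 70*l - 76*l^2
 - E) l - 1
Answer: C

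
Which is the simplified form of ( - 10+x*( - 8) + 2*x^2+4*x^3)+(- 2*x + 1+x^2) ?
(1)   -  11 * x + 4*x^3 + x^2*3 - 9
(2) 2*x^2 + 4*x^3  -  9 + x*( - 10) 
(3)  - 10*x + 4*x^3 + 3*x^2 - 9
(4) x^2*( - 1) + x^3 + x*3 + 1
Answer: 3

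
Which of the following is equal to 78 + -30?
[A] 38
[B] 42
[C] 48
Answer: C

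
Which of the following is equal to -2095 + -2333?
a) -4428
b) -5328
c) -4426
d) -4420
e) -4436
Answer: a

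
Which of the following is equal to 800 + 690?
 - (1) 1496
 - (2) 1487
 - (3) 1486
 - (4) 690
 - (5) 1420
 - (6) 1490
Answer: 6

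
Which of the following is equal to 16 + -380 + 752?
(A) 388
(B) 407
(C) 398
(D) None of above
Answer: A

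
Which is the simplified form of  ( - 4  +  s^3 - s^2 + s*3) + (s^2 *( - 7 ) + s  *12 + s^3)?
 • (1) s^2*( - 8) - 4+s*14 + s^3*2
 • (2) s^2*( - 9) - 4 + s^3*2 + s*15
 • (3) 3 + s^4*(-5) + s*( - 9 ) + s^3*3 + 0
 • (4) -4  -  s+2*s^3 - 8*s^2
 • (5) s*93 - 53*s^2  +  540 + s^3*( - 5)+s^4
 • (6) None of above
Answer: 6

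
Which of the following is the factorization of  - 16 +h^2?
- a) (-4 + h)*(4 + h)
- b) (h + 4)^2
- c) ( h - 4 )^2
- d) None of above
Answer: a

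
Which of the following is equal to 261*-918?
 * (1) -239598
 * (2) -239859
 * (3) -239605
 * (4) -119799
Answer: 1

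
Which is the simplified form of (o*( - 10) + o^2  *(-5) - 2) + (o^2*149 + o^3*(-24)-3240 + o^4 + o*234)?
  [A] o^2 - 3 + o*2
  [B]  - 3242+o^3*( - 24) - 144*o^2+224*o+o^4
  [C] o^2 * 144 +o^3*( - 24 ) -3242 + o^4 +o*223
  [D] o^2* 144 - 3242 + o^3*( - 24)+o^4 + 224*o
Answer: D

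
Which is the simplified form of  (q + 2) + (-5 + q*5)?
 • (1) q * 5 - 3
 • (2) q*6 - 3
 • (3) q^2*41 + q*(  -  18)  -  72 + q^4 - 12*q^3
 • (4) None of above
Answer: 2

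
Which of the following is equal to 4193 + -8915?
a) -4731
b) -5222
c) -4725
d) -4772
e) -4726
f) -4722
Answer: f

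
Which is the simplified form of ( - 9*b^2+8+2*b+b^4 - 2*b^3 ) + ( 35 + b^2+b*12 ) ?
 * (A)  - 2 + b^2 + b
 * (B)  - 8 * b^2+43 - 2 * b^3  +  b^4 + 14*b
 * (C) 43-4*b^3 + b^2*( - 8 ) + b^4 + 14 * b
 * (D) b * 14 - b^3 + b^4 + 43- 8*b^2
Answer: B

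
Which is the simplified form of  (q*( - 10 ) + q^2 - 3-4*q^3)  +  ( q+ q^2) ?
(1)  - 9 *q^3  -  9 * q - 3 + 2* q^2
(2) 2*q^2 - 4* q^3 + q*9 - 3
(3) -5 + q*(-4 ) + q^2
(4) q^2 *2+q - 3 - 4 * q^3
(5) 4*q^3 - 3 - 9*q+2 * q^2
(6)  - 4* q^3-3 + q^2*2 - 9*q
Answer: 6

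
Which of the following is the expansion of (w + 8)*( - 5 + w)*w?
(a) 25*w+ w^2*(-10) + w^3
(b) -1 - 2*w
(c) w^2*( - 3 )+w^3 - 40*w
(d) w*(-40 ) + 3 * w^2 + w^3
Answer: d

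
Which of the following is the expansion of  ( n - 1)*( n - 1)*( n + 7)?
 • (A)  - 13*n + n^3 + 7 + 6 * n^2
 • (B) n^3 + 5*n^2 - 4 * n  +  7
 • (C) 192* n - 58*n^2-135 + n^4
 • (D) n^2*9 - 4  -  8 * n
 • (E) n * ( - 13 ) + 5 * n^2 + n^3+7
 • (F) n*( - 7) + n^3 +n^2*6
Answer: E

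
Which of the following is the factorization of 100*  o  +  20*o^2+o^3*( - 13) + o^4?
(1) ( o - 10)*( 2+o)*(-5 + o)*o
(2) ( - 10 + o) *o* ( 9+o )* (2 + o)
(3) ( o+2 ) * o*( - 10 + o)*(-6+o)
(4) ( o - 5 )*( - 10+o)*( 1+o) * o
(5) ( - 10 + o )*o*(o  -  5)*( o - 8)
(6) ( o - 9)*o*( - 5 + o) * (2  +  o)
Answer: 1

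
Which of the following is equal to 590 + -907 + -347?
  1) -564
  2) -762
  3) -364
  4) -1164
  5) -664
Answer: 5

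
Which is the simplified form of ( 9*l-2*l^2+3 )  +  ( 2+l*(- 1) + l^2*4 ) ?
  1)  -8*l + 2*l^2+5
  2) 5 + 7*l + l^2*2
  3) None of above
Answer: 3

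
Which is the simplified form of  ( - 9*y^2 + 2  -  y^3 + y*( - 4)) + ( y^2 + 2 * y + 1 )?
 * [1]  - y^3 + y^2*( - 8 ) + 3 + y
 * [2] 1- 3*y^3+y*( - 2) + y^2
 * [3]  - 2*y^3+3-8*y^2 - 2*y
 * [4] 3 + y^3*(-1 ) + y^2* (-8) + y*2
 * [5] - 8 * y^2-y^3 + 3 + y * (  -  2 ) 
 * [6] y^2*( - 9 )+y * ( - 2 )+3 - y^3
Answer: 5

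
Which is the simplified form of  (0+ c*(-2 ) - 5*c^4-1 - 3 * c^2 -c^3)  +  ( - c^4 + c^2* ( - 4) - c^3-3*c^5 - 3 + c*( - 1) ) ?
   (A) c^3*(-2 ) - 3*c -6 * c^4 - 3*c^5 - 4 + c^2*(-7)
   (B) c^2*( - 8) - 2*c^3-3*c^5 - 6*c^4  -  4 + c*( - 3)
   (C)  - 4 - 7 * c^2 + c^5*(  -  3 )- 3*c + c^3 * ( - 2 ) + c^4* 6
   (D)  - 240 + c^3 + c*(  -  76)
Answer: A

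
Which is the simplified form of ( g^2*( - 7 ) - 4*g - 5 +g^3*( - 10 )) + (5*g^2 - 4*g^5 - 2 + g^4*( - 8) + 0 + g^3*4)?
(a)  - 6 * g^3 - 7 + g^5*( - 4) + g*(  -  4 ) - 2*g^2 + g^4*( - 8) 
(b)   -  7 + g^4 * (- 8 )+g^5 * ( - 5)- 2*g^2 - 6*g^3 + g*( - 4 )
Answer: a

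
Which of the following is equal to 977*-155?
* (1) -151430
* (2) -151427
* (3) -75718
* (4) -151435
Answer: 4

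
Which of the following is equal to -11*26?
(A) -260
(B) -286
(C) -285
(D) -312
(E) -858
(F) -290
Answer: B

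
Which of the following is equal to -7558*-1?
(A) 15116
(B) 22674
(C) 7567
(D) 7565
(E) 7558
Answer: E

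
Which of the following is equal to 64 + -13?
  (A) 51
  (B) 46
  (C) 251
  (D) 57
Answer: A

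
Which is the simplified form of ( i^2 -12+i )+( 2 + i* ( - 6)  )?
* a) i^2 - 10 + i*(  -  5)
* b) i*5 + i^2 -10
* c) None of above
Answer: a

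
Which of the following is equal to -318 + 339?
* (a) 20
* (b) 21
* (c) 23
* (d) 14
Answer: b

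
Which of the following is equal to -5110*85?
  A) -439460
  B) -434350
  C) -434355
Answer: B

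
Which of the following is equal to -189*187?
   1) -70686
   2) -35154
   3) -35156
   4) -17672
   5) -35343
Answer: 5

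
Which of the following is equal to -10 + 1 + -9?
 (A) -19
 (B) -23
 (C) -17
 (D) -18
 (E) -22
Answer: D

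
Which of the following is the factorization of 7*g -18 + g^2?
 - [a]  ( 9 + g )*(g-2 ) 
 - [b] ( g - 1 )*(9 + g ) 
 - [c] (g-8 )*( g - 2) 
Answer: a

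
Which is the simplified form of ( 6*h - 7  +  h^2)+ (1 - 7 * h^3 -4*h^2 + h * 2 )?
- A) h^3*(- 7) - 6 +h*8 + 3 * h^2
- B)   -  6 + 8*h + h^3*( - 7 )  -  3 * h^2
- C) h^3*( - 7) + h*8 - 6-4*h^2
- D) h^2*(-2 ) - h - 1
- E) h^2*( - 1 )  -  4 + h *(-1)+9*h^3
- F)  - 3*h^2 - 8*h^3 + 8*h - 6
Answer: B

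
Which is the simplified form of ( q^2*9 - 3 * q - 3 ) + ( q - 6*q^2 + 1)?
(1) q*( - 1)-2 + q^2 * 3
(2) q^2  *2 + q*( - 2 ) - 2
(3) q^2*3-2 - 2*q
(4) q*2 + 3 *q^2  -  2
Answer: 3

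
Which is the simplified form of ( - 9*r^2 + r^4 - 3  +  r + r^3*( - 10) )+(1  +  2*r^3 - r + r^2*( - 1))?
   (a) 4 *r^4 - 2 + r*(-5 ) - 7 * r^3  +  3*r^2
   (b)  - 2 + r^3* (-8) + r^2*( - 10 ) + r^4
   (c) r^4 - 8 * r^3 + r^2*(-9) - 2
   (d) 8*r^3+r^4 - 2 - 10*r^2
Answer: b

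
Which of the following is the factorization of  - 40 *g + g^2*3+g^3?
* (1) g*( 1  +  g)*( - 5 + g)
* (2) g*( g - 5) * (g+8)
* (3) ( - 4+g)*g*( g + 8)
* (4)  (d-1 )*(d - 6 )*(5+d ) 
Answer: 2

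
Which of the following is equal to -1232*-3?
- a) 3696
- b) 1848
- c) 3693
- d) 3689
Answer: a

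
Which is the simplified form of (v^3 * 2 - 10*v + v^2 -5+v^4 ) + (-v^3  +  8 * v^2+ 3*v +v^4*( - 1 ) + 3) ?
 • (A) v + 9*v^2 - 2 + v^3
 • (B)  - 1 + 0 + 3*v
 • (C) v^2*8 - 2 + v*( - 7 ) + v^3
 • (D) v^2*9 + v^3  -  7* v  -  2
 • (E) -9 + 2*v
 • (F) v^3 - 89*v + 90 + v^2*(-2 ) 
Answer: D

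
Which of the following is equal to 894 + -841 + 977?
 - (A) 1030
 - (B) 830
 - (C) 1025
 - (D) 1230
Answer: A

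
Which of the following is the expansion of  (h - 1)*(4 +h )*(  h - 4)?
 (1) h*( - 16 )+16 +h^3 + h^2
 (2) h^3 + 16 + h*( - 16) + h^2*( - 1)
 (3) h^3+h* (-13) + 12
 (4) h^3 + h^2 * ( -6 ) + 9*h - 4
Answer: 2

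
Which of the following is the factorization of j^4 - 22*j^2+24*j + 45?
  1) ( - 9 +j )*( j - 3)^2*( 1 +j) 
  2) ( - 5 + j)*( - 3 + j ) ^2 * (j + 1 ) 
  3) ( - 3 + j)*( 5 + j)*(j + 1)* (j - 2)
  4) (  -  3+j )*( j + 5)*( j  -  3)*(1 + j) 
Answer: 4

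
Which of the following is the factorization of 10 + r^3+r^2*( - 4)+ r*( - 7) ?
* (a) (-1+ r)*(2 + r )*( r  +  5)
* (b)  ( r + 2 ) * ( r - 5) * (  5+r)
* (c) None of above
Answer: c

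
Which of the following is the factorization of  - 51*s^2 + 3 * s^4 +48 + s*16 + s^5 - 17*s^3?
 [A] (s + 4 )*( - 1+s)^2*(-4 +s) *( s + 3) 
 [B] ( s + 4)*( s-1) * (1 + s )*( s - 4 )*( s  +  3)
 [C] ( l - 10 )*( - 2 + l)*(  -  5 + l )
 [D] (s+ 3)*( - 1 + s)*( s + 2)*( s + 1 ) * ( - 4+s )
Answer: B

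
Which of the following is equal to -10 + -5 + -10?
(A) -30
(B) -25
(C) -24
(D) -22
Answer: B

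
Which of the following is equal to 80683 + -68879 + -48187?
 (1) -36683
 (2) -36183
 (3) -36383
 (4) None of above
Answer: 3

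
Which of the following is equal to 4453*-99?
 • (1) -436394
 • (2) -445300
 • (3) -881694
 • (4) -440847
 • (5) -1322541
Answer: 4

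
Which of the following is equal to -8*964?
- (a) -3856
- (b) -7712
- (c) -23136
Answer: b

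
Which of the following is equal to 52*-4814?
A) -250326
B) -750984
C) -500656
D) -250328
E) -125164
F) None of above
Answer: D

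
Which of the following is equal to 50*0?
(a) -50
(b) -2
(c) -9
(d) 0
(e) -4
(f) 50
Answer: d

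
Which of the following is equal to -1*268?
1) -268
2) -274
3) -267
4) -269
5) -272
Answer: 1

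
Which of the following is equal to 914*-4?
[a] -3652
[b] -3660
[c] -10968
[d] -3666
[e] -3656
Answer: e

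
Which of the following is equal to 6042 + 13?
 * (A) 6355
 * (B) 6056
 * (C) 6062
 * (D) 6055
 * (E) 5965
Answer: D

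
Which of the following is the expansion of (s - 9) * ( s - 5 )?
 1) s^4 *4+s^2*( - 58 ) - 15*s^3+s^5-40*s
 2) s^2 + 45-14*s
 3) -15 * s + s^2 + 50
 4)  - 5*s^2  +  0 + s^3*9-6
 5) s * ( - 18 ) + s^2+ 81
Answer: 2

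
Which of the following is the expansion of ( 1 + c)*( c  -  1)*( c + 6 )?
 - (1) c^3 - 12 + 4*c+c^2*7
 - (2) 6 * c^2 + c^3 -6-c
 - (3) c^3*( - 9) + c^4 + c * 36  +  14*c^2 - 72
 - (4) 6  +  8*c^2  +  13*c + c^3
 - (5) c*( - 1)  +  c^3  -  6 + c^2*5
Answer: 2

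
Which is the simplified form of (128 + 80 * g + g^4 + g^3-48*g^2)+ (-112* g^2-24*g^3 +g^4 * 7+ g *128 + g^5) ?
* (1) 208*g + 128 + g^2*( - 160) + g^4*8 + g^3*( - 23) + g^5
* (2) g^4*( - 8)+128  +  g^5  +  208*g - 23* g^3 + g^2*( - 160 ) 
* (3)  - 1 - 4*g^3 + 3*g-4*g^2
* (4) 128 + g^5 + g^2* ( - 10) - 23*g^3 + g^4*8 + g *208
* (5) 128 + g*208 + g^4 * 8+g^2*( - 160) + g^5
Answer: 1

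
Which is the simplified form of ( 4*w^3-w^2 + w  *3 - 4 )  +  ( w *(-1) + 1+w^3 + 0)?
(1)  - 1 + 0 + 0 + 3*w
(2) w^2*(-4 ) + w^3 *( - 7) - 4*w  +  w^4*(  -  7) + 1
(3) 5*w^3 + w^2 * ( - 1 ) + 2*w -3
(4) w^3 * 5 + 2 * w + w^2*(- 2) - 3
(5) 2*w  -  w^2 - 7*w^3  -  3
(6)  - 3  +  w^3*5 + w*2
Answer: 3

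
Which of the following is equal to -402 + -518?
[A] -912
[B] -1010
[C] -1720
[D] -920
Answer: D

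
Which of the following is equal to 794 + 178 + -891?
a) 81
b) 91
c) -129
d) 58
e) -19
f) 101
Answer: a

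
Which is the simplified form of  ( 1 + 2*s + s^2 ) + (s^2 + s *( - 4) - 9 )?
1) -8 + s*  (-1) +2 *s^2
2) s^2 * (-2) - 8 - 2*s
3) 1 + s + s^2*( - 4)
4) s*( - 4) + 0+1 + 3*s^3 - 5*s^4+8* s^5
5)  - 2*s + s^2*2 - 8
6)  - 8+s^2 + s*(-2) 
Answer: 5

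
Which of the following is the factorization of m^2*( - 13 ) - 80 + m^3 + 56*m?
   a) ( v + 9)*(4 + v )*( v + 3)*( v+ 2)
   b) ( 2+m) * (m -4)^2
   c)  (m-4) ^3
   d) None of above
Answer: d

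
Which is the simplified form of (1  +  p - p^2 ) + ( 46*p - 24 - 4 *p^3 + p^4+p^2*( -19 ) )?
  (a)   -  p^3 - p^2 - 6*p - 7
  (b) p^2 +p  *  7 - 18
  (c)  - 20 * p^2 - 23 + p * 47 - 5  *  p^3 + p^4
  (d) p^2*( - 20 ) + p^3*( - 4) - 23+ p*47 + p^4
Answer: d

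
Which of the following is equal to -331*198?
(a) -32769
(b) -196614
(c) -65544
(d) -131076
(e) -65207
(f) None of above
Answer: f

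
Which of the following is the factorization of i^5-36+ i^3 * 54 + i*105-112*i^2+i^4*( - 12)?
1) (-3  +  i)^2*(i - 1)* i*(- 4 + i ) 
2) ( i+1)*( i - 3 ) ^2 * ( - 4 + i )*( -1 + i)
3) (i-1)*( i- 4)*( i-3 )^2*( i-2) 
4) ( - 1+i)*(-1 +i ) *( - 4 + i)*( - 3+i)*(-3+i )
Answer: 4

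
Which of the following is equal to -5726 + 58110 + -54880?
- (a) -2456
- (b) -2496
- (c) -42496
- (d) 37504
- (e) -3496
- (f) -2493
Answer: b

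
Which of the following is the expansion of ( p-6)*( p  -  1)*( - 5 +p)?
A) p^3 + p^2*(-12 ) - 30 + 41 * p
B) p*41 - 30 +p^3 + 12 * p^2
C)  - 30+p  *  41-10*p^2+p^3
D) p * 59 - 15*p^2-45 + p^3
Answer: A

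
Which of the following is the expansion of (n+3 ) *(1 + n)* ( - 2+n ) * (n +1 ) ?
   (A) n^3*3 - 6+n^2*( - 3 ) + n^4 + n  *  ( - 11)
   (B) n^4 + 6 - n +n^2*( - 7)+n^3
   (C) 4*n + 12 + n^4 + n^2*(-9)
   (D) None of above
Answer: A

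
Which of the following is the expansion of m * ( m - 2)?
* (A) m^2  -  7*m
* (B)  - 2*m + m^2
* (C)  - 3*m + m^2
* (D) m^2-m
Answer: B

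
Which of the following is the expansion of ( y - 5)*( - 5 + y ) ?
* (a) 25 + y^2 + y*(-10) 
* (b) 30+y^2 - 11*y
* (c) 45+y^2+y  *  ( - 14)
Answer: a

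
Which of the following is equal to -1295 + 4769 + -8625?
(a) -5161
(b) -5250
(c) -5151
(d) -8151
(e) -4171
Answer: c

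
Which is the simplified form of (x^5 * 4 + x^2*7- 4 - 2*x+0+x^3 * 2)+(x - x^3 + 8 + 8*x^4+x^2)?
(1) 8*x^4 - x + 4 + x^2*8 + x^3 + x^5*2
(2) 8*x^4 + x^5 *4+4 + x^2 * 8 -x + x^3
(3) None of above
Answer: 2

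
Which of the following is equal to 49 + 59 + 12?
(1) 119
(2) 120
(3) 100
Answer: 2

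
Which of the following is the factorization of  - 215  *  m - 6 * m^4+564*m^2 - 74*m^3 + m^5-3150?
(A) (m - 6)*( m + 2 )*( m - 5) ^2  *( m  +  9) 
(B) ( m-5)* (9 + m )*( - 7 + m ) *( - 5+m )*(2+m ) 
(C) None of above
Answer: B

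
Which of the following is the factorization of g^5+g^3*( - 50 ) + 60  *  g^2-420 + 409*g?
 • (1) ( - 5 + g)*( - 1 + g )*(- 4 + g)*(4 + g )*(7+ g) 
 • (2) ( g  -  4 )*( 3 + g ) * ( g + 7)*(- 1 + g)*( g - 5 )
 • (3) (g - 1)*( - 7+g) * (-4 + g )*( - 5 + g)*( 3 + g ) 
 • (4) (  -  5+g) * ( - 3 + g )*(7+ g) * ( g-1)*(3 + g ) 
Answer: 2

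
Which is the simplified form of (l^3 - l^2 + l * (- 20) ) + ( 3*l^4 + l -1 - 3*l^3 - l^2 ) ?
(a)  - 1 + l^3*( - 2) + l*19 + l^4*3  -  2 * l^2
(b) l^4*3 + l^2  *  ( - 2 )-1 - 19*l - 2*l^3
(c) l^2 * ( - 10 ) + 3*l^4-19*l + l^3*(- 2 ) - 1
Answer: b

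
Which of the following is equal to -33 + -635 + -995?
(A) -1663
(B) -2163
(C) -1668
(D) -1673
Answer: A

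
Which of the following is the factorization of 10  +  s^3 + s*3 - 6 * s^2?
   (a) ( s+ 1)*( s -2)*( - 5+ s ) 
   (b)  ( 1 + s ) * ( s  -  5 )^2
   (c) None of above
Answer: a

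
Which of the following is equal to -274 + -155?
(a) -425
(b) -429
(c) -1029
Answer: b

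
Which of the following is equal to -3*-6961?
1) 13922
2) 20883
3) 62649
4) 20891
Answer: 2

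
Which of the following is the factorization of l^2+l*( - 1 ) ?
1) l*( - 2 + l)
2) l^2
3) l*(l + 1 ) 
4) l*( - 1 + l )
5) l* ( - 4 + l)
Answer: 4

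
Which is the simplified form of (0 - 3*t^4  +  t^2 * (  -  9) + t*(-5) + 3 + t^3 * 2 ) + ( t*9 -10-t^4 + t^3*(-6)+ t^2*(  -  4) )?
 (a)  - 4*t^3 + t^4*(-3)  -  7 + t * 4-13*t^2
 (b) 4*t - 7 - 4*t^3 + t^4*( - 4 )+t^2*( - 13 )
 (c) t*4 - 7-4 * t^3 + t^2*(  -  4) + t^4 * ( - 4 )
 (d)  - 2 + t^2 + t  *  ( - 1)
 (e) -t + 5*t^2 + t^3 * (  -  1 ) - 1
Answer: b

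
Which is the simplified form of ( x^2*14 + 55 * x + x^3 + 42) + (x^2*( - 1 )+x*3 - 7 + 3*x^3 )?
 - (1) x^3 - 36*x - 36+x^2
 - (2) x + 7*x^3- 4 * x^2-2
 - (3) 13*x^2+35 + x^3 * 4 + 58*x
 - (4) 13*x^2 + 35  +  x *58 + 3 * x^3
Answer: 3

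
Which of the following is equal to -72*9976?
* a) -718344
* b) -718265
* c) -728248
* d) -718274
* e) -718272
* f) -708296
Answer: e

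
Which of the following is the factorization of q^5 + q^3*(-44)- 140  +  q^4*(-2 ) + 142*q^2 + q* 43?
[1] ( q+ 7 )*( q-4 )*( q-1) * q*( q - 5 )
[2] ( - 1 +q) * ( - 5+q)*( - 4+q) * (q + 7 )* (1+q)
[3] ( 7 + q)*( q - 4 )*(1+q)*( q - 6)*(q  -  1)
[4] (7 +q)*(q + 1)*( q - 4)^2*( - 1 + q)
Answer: 2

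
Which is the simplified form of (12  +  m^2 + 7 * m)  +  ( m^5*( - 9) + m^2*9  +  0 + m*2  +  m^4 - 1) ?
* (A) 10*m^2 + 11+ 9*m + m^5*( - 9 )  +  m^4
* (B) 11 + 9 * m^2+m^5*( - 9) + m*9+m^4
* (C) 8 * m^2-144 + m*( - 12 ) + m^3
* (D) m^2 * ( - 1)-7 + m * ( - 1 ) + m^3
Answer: A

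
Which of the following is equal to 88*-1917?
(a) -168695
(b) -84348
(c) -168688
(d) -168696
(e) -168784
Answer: d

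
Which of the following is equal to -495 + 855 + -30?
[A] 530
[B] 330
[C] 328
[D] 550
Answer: B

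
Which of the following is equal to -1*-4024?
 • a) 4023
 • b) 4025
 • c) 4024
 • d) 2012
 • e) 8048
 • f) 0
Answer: c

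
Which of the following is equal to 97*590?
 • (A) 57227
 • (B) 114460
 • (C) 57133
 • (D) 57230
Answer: D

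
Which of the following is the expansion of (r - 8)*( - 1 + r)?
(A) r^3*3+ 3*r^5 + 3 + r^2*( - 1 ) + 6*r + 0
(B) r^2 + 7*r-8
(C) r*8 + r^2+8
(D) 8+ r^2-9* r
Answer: D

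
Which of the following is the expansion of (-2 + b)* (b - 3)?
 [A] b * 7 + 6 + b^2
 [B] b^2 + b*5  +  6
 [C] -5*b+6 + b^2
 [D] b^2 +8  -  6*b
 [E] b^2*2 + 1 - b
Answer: C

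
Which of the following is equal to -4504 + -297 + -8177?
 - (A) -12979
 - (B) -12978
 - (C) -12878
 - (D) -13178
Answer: B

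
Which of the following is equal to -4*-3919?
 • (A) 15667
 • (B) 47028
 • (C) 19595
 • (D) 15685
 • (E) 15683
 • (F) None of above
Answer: F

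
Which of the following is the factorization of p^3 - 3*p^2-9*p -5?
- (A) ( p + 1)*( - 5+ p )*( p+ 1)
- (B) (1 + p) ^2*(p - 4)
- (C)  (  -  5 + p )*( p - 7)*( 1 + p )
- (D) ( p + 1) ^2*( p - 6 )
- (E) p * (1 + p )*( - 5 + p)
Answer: A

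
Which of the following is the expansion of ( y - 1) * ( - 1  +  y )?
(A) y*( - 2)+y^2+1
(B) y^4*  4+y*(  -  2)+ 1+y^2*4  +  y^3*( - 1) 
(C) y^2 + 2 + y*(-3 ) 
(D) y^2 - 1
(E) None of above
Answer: A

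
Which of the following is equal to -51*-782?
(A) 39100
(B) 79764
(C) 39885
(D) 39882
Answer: D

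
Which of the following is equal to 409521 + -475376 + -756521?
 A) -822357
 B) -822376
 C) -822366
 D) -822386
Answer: B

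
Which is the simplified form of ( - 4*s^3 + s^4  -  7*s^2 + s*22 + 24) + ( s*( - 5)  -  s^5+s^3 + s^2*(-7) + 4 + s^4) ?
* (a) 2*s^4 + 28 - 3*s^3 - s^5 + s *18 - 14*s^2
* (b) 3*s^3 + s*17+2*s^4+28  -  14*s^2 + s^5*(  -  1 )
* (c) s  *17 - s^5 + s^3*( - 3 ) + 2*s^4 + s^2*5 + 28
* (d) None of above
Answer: d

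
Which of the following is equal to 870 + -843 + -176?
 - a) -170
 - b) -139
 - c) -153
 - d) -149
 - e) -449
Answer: d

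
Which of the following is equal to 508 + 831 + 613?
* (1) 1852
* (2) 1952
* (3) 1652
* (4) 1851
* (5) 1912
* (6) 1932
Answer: 2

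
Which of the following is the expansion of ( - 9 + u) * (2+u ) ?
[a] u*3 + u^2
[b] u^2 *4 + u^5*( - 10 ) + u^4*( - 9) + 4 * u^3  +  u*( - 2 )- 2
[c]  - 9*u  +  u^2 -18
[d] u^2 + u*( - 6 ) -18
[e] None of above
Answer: e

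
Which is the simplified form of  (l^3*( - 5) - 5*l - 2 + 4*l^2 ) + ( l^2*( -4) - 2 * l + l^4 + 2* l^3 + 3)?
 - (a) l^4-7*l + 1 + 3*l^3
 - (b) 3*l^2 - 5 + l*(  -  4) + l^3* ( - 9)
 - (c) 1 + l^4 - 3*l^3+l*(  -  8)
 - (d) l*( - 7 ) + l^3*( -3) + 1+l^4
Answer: d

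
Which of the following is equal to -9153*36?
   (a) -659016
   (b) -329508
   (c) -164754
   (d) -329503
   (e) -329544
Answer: b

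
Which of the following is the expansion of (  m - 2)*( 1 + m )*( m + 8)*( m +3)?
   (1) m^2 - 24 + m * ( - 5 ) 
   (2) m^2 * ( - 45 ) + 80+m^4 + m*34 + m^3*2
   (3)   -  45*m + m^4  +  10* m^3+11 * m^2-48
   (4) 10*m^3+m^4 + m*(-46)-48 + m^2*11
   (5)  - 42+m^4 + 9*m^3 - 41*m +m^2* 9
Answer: 4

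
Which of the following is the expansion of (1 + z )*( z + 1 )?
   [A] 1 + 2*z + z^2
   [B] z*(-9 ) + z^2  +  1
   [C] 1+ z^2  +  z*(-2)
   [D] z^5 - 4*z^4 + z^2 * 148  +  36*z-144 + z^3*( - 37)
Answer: A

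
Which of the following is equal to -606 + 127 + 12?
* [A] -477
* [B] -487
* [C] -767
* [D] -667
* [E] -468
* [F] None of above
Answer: F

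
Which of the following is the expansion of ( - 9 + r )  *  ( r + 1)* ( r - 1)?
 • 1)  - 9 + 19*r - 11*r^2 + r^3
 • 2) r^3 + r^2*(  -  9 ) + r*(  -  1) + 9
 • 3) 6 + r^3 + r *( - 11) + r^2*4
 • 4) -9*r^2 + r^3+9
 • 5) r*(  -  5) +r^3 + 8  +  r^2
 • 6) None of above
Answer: 2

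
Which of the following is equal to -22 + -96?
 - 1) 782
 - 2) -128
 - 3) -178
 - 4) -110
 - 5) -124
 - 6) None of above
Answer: 6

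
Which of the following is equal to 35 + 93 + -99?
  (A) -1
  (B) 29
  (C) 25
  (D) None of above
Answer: B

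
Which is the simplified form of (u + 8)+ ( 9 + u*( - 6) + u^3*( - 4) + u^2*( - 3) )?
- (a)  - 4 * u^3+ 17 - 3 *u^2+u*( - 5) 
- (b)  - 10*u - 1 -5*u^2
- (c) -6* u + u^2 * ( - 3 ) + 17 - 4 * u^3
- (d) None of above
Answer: a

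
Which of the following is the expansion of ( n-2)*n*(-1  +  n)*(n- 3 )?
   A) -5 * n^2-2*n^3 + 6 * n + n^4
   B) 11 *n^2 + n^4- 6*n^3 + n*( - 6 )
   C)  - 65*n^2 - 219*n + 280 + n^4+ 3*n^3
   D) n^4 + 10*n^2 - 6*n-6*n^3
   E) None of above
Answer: B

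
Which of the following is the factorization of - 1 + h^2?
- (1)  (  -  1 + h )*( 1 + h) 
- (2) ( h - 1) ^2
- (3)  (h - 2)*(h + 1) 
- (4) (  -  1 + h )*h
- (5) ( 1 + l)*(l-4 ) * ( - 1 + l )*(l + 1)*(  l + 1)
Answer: 1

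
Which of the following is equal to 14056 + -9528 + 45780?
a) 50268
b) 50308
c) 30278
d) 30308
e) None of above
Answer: b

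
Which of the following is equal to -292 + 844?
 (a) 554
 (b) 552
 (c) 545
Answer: b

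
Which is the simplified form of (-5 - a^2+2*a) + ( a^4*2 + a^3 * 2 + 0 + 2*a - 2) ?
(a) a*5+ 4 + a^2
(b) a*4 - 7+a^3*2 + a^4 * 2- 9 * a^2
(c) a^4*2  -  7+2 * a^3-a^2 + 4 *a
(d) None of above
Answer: c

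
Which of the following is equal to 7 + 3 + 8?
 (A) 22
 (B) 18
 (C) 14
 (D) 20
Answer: B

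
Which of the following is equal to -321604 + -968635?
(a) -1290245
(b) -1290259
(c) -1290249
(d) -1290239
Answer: d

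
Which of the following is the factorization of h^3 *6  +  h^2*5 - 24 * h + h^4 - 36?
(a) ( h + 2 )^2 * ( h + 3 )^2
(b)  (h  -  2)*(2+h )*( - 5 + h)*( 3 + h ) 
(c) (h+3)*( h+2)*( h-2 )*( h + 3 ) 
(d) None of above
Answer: c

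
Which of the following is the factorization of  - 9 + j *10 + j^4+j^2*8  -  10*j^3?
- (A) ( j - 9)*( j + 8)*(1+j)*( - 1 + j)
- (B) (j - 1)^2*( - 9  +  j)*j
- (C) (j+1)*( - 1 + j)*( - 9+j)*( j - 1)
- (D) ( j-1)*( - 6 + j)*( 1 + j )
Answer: C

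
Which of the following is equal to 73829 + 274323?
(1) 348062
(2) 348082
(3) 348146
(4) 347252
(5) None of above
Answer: 5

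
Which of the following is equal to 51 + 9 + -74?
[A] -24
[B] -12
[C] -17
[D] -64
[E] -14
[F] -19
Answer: E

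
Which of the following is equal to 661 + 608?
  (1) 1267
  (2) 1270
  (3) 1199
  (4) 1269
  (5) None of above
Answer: 4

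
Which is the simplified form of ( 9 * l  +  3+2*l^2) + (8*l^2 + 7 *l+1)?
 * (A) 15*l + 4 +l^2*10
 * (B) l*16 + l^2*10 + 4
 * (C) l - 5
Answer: B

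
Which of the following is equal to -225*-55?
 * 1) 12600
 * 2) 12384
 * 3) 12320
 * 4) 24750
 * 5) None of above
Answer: 5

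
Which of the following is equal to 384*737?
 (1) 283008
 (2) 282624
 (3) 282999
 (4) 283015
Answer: 1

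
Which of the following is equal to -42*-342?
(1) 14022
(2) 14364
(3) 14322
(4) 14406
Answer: 2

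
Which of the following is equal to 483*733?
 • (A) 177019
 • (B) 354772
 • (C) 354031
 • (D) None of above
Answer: D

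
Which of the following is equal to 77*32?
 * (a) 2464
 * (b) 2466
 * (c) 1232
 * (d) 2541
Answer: a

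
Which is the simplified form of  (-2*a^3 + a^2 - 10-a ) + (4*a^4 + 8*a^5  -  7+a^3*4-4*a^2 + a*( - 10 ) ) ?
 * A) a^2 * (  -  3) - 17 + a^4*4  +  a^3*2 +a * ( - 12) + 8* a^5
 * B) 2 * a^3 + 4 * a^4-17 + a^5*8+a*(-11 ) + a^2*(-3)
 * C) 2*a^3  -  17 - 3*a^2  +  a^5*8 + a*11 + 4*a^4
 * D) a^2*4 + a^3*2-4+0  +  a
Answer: B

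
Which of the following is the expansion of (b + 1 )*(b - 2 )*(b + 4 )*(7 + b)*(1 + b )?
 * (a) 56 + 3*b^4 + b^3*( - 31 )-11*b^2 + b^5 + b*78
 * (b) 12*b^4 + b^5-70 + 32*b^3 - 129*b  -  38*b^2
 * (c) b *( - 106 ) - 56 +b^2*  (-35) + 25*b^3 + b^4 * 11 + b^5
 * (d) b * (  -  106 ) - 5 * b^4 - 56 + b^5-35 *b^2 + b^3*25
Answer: c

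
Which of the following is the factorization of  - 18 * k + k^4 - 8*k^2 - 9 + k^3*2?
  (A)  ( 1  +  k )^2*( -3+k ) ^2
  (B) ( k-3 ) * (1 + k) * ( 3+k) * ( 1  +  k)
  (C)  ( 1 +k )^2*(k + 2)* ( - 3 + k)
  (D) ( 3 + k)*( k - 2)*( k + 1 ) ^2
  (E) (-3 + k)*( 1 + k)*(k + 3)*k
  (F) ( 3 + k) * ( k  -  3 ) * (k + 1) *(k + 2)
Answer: B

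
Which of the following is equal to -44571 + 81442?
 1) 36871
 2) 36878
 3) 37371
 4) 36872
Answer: 1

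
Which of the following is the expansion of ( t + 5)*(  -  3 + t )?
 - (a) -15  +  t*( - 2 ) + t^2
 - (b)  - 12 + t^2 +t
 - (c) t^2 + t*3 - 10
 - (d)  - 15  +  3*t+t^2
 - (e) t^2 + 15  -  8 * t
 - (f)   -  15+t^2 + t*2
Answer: f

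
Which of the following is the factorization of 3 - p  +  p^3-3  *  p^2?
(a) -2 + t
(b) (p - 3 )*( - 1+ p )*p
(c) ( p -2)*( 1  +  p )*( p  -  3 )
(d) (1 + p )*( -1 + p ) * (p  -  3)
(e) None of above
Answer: d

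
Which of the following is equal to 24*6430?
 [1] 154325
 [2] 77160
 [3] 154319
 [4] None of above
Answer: 4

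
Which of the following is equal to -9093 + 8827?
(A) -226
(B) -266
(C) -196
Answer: B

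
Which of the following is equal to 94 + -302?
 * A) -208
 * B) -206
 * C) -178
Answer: A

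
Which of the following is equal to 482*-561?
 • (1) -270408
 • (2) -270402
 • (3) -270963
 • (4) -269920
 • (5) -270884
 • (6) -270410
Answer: 2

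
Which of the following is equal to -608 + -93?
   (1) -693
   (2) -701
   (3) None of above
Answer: 2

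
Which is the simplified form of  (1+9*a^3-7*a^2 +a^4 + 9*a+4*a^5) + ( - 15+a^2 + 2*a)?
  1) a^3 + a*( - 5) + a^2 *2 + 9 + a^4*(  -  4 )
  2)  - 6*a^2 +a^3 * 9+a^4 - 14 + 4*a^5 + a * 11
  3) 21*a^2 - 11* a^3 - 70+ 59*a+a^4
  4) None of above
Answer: 2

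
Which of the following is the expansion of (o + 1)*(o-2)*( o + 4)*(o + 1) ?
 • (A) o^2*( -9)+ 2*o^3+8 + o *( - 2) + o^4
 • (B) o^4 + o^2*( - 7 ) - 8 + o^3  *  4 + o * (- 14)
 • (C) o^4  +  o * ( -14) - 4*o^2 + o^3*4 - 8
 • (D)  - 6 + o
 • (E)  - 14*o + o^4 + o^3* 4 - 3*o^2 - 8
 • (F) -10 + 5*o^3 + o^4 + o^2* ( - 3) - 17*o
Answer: E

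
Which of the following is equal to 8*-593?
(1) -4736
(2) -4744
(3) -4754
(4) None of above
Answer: 2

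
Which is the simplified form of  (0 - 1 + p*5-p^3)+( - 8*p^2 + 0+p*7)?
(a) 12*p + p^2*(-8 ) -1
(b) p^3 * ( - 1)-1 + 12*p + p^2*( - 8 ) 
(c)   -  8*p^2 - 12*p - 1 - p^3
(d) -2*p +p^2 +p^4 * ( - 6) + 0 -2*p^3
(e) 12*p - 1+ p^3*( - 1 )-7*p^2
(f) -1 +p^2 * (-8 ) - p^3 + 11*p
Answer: b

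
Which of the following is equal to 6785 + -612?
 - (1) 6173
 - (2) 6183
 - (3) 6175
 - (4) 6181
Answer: 1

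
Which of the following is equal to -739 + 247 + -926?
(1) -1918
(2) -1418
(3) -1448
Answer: 2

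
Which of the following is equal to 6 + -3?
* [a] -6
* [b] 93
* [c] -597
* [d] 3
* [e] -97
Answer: d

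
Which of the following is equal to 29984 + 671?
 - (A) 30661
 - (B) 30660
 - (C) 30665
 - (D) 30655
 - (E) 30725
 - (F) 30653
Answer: D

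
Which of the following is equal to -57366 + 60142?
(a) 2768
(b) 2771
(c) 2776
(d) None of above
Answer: c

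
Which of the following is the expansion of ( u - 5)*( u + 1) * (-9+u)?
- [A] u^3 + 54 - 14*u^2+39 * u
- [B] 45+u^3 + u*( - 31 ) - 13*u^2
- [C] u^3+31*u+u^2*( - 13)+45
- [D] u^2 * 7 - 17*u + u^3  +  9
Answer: C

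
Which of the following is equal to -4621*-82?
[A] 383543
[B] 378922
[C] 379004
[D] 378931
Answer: B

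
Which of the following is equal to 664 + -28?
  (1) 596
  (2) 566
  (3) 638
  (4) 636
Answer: 4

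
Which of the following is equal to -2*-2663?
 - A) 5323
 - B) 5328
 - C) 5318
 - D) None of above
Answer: D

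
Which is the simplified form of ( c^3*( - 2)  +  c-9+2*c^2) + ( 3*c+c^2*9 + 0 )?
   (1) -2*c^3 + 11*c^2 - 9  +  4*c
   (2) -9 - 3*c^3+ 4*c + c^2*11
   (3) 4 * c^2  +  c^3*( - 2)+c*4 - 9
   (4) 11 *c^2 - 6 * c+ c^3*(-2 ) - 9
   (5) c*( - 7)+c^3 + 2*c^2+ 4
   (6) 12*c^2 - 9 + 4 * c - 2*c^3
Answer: 1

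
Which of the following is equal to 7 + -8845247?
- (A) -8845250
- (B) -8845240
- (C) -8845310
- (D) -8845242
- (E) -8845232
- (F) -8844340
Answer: B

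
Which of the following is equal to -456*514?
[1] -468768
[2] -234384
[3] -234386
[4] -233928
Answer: 2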